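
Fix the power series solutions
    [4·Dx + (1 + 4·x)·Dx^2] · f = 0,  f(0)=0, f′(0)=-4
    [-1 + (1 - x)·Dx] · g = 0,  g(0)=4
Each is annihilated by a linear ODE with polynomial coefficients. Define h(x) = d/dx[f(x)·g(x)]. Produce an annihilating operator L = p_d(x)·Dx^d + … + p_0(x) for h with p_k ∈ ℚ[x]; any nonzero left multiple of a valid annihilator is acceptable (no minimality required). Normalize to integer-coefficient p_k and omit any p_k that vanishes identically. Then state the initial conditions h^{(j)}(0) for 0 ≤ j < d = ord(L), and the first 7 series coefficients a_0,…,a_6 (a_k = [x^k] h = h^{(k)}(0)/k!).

f: a_k = 0, -4, 8, -64/3, 64, -1024/5, 2048/3, …
g: a_k = 4, 4, 4, 4, 4, 4, 4, …
f·g: L₀ = L_f ⊗_s L_g, ord ≤ 2·1.
h=h₀': d/dx-closure on L₀ ⇒ L.
L = 16 + (-5 + 20·x)·Dx + (-1 - 3·x + 4·x^2)·Dx^2  (order 2).
h: a_k = -16, 32, -208, 2240/3, -9488/3, 62944/5, -762736/15, …
ICs: h(0) = -16, h′(0) = 32.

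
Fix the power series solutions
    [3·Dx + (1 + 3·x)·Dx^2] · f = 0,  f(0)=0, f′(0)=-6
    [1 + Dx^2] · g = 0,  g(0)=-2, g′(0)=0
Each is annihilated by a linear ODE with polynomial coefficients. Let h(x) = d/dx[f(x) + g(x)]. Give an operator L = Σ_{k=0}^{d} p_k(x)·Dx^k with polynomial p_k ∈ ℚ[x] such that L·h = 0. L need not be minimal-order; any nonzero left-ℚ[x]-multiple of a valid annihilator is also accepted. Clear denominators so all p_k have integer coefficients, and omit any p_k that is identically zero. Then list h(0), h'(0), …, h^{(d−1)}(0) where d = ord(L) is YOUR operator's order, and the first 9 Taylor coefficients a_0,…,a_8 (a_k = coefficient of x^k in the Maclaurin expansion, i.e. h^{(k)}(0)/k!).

f: a_k = 0, -6, 9, -18, 81/2, -486/5, 243, -4374/7, 6561/4, …
g: a_k = -2, 0, 1, 0, -1/12, 0, 1/360, 0, -1/20160, …
L₀ := lclm(L_f,L_g); ord L₀ ≤ 2+2.
Derive L from L₀ (diff closure).
L = (165 + 18·x + 27·x^2) + (19 + 63·x + 27·x^2 + 27·x^3)·Dx + (165 + 18·x + 27·x^2)·Dx^2 + (19 + 63·x + 27·x^2 + 27·x^3)·Dx^3  (order 3).
h: a_k = -6, 20, -54, 485/3, -486, 87481/60, -4374, 33067439/2520, -39366, …
ICs: h(0) = -6, h′(0) = 20, h′′(0) = -108.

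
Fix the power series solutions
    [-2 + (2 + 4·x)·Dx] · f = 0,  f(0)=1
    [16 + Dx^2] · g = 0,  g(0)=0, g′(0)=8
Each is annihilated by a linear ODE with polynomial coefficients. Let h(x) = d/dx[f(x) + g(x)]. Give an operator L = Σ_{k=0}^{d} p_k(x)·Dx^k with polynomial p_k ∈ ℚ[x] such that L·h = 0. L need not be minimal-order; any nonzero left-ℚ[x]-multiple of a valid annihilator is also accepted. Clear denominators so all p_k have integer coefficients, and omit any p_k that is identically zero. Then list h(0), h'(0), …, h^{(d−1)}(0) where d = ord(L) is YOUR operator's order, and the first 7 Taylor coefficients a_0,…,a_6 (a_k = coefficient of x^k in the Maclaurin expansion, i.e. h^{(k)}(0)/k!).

f: a_k = 1, 1, -1/2, 1/2, -5/8, 7/8, -21/16, …
g: a_k = 0, 8, 0, -64/3, 0, 256/15, 0, …
f+g: L₀ = lclm(L_f,L_g), ord ≤ 1+2.
Derive L from L₀ (diff closure).
L = (-496 - 1024·x - 1024·x^2) + (-304 - 1632·x - 3072·x^2 - 2048·x^3)·Dx + (-31 - 64·x - 64·x^2)·Dx^2 + (-19 - 102·x - 192·x^2 - 128·x^3)·Dx^3  (order 3).
h: a_k = 9, -1, -125/2, -5/2, 2153/24, -63/8, -22373/720, …
ICs: h(0) = 9, h′(0) = -1, h′′(0) = -125.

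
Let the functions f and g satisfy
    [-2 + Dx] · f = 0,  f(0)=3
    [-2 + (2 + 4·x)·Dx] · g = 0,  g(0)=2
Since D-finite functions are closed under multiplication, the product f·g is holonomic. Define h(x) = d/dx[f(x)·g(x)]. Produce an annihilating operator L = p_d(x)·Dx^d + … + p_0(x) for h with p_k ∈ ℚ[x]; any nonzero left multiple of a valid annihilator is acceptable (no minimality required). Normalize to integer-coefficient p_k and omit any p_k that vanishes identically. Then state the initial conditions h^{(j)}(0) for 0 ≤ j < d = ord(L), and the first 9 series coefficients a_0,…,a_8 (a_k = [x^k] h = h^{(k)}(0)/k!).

L = (7 + 24·x + 16·x^2) + (-3 - 10·x - 8·x^2)·Dx  (order 1).
h: a_k = 18, 42, 51, 33, 107/4, -89/20, 1123/40, -39551/840, 88853/960, …
ICs: h(0) = 18.

f: a_k = 3, 6, 6, 4, 2, 4/5, 4/15, 8/105, 2/105, …
g: a_k = 2, 2, -1, 1, -5/4, 7/4, -21/8, 33/8, -429/64, …
Sym-product of L_f,L_g gives L₀ (≤ ord 1).
Differentiate: ansatz ord ≤ ord L₀ ⇒ L.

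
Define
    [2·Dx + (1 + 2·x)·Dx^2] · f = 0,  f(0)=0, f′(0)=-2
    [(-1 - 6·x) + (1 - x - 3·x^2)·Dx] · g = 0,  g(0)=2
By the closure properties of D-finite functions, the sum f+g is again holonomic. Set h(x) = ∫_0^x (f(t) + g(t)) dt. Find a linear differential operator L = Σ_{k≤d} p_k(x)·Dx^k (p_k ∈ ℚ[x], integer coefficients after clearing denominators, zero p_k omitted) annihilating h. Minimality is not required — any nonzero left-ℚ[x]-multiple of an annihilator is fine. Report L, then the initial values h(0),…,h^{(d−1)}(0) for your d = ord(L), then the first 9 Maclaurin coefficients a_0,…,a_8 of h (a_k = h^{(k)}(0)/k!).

L = (-74 - 412·x - 948·x^2 - 864·x^3 - 648·x^4)·Dx^2 + (-17 - 212·x - 890·x^2 - 1644·x^3 - 1764·x^4 - 1080·x^5)·Dx^3 + (5 + 27·x + 33·x^2 - 68·x^3 - 276·x^4 - 396·x^5 - 216·x^6)·Dx^4  (order 4).
h: a_k = 0, 2, 0, 10/3, 17/6, 42/5, 184/15, 614/21, 1455/28, …
ICs: h(0) = 0, h′(0) = 2, h′′(0) = 0, h′′′(0) = 20.

f: a_k = 0, -2, 2, -8/3, 4, -32/5, 32/3, -128/7, 32, …
g: a_k = 2, 2, 8, 14, 38, 80, 194, 434, 1016, …
L₀ := lclm(L_f,L_g); ord L₀ ≤ 2+1.
Integrate: L := L₀·Dx.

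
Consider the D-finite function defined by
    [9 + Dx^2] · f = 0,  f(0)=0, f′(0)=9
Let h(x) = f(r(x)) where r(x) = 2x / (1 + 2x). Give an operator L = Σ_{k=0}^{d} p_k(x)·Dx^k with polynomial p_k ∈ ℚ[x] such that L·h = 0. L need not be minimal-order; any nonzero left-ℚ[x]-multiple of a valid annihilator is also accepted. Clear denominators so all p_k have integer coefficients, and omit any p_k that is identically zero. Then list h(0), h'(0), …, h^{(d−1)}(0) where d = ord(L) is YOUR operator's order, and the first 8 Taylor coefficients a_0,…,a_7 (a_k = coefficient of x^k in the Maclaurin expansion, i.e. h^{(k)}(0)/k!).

L = 36 + (4 + 24·x + 48·x^2 + 32·x^3)·Dx + (1 + 8·x + 24·x^2 + 32·x^3 + 16·x^4)·Dx^2  (order 2).
h: a_k = 0, 18, -36, -36, 504, -10548/5, 6120, -464472/35, …
ICs: h(0) = 0, h′(0) = 18.

f: a_k = 0, 9, 0, -27/2, 0, 243/40, 0, -729/560, …
Substitute x→r, Dx→(1/r')Dx; clear ⇒ L₀.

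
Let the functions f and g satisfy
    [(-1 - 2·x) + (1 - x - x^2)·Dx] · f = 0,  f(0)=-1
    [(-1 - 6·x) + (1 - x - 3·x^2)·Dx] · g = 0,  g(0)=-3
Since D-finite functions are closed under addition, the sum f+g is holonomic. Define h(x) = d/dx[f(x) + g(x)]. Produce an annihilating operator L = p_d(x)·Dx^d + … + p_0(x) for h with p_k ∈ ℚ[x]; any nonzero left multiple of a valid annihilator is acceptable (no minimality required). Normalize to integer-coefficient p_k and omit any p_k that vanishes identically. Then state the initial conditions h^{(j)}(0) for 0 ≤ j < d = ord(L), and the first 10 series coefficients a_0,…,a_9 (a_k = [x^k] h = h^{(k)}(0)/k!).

f: a_k = -1, -1, -2, -3, -5, -8, -13, -21, -34, -55, …
g: a_k = -3, -3, -12, -21, -57, -120, -291, -651, -1524, -3477, …
Sum ⇒ L₀ = lclm(L_f,L_g) in ℚ(x)⟨Dx⟩.
h₀' ⇒ L via d/dx closure of L₀.
L = (-6 - 168·x - 180·x^2 - 600·x^3 - 930·x^4 - 792·x^5 + 324·x^6) + (6 + 42·x + 48·x^2 + 72·x^3 - 138·x^4 - 894·x^5 - 360·x^6 + 216·x^7)·Dx + (-1 + 2·x - 9·x^2 + 82·x^4 - 6·x^5 - 143·x^6 - 24·x^7 + 27·x^8)·Dx^2  (order 2).
h: a_k = -4, -28, -72, -248, -640, -1824, -4704, -12464, -31788, -81380, …
ICs: h(0) = -4, h′(0) = -28.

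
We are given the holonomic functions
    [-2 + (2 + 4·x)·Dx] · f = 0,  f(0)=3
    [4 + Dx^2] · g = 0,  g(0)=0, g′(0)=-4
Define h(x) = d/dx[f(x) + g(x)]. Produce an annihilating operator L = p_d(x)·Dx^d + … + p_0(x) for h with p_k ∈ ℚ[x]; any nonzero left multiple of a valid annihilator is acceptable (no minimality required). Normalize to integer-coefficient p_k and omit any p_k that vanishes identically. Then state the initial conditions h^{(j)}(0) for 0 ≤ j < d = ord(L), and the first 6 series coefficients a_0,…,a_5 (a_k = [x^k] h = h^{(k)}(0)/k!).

L = (-76 - 64·x - 64·x^2) + (-28 - 120·x - 192·x^2 - 128·x^3)·Dx + (-19 - 16·x - 16·x^2)·Dx^2 + (-7 - 30·x - 48·x^2 - 32·x^3)·Dx^3  (order 3).
h: a_k = -1, -3, 25/2, -15/2, 251/24, -189/8, …
ICs: h(0) = -1, h′(0) = -3, h′′(0) = 25.

f: a_k = 3, 3, -3/2, 3/2, -15/8, 21/8, …
g: a_k = 0, -4, 0, 8/3, 0, -8/15, …
h₀=f+g: left-lcm gives L₀, ord ≤ 3.
h₀' ⇒ L via d/dx closure of L₀.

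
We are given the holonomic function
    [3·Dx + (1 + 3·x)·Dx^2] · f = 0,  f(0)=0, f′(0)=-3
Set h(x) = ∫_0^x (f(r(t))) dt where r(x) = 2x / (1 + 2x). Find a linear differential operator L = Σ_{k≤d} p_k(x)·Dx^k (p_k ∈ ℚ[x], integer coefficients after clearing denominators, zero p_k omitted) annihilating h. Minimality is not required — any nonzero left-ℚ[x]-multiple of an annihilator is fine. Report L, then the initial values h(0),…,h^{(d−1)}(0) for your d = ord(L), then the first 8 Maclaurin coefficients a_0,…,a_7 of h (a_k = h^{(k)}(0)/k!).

L = (10 + 32·x)·Dx^2 + (1 + 10·x + 16·x^2)·Dx^3  (order 3).
h: a_k = 0, 0, -3, 10, -42, 204, -5456/5, 6240, …
ICs: h(0) = 0, h′(0) = 0, h′′(0) = -6.

f: a_k = 0, -3, 9/2, -9, 81/4, -243/5, 243/2, -2187/7, …
f∘r: x↦r, Dx↦Dx/r' in L_f ⇒ L₀.
h=∫h₀ ⇒ L = L₀·Dx.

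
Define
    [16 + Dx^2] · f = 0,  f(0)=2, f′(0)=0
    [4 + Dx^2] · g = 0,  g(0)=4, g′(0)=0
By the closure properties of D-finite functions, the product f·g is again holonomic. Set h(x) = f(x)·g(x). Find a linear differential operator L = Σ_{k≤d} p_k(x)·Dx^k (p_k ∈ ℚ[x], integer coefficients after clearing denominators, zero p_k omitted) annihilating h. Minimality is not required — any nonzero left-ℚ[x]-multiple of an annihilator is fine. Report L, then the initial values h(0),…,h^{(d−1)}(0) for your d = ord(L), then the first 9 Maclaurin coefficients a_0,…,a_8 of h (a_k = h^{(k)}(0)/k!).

L = 144 + 40·Dx^2 + Dx^4  (order 4).
h: a_k = 8, 0, -80, 0, 656/3, 0, -2336/9, 0, 52496/315, …
ICs: h(0) = 8, h′(0) = 0, h′′(0) = -160, h′′′(0) = 0.

f: a_k = 2, 0, -16, 0, 64/3, 0, -512/45, 0, 1024/315, …
g: a_k = 4, 0, -8, 0, 8/3, 0, -16/45, 0, 8/315, …
h₀=f·g: eliminate ⇒ L₀, order ≤ 2·2.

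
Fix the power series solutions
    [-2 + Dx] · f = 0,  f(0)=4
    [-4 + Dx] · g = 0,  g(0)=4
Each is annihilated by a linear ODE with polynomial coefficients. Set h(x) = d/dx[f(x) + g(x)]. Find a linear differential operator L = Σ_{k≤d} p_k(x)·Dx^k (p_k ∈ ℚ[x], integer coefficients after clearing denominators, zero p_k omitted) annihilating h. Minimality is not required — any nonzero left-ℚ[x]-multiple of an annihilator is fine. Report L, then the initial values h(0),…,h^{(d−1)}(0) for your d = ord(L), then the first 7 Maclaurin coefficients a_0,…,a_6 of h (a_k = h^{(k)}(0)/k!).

L = 8 - 6·Dx + Dx^2  (order 2).
h: a_k = 24, 80, 144, 544/3, 176, 416/3, 1376/15, …
ICs: h(0) = 24, h′(0) = 80.

f: a_k = 4, 8, 8, 16/3, 8/3, 16/15, 16/45, …
g: a_k = 4, 16, 32, 128/3, 128/3, 512/15, 1024/45, …
h₀=f+g: left-lcm gives L₀, ord ≤ 2.
Differentiate: ansatz ord ≤ ord L₀ ⇒ L.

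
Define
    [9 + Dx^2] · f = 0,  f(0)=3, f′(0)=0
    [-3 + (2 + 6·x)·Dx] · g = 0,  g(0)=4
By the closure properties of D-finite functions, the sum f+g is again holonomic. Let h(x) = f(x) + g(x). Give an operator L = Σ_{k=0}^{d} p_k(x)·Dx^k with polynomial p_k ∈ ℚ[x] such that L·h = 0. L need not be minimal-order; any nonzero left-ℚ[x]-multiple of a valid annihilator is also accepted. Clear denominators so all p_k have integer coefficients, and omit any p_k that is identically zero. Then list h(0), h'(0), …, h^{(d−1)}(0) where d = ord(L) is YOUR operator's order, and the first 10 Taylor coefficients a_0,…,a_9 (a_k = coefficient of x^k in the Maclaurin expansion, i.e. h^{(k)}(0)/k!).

L = (-63 - 216·x - 324·x^2) + (18 + 198·x + 648·x^2 + 648·x^3)·Dx + (-7 - 24·x - 36·x^2)·Dx^2 + (2 + 22·x + 72·x^2 + 72·x^3)·Dx^3  (order 3).
h: a_k = 7, 6, -18, 27/4, -81/32, 1701/64, -80433/1280, 72171/512, -98373447/286720, 14073345/16384, …
ICs: h(0) = 7, h′(0) = 6, h′′(0) = -36.

f: a_k = 3, 0, -27/2, 0, 81/8, 0, -243/80, 0, 2187/4480, 0, …
g: a_k = 4, 6, -9/2, 27/4, -405/32, 1701/64, -15309/256, 72171/512, -2814669/8192, 14073345/16384, …
L₀ := lclm(L_f,L_g); ord L₀ ≤ 2+1.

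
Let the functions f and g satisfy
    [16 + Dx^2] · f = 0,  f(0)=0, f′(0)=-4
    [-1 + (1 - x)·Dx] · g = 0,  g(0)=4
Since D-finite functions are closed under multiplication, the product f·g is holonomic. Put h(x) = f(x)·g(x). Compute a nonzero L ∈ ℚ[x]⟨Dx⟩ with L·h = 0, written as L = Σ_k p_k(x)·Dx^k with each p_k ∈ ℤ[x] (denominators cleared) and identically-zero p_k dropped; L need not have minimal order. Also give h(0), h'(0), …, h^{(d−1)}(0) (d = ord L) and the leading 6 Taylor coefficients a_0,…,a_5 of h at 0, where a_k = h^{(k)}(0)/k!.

L = (-16 + 16·x) + 2·Dx + (-1 + x)·Dx^2  (order 2).
h: a_k = 0, -16, -16, 80/3, 80/3, -112/15, …
ICs: h(0) = 0, h′(0) = -16.

f: a_k = 0, -4, 0, 32/3, 0, -128/15, …
g: a_k = 4, 4, 4, 4, 4, 4, …
Sym-product of L_f,L_g gives L₀ (≤ ord 2).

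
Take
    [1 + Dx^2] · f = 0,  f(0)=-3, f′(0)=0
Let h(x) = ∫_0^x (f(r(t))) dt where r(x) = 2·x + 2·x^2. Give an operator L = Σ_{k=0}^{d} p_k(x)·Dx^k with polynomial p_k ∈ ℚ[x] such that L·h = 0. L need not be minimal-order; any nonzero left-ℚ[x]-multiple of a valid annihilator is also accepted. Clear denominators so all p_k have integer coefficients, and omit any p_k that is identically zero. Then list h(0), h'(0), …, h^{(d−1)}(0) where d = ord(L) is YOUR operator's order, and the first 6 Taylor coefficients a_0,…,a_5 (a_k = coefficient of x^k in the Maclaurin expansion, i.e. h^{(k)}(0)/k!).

f: a_k = -3, 0, 3/2, 0, -1/8, 0, …
L₀ from L_f via x↦r, Dx↦r'^{-1}Dx.
h=∫₀ˣh₀: take L = L₀·Dx.
L = (4 + 24·x + 48·x^2 + 32·x^3)·Dx - 2·Dx^2 + (1 + 2·x)·Dx^3  (order 3).
h: a_k = 0, -3, 0, 2, 3, 4/5, …
ICs: h(0) = 0, h′(0) = -3, h′′(0) = 0.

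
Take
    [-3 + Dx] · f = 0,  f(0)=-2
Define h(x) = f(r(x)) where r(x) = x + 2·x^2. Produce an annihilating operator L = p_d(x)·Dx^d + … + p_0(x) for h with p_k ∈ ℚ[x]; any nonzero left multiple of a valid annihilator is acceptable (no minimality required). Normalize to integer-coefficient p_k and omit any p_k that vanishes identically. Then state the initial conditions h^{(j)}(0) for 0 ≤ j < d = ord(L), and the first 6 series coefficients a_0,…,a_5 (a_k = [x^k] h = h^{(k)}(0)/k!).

L = (-3 - 12·x) + Dx  (order 1).
h: a_k = -2, -6, -21, -45, -387/4, -3321/20, …
ICs: h(0) = -2.

f: a_k = -2, -6, -9, -9, -27/4, -81/20, …
Change of var in L_f (x↦r) gives L₀.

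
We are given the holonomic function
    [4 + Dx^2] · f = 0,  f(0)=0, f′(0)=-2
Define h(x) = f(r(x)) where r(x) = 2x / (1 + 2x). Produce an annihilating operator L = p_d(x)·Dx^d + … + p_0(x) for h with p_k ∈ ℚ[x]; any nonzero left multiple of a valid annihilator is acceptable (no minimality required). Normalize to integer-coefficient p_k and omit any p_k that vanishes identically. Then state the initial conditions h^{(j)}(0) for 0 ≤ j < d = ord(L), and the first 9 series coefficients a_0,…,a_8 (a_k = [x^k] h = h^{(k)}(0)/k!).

L = 16 + (4 + 24·x + 48·x^2 + 32·x^3)·Dx + (1 + 8·x + 24·x^2 + 32·x^3 + 16·x^4)·Dx^2  (order 2).
h: a_k = 0, -4, 8, -16/3, -32, 2752/15, -640, 565504/315, -194048/45, …
ICs: h(0) = 0, h′(0) = -4.

f: a_k = 0, -2, 0, 4/3, 0, -4/15, 0, 8/315, 0, …
L₀ from L_f via x↦r, Dx↦r'^{-1}Dx.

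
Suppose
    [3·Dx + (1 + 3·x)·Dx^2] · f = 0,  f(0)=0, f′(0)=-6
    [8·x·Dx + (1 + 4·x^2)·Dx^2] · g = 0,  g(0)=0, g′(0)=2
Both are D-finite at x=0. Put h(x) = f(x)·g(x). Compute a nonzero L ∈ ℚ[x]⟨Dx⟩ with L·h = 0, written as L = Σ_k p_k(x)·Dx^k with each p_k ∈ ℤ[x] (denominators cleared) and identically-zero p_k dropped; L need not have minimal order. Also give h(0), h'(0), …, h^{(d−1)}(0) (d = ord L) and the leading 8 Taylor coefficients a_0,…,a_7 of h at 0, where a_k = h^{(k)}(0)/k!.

L = (1632 + 8496·x + 23040·x^2 + 110016·x^3 + 207360·x^4 + 269568·x^5 + 82944·x^7)·Dx + (418 + 6672·x + 44112·x^2 + 151488·x^3 + 393984·x^4 + 642816·x^5 + 725760·x^6 + 82944·x^7 + 290304·x^8)·Dx^2 + (204 + 1844·x + 12096·x^2 + 47408·x^3 + 122880·x^4 + 240192·x^5 + 331776·x^6 + 361728·x^7 + 82944·x^8 + 165888·x^9)·Dx^3 + (25 + 246·x + 1217·x^2 + 4128·x^3 + 10624·x^4 + 22080·x^5 + 34272·x^6 + 41472·x^7 + 43776·x^8 + 13824·x^9 + 20736·x^10)·Dx^4  (order 4).
h: a_k = 0, 0, -12, 18, -20, 57, -924/5, 2178/5, …
ICs: h(0) = 0, h′(0) = 0, h′′(0) = -24, h′′′(0) = 108.

f: a_k = 0, -6, 9, -18, 81/2, -486/5, 243, -4374/7, …
g: a_k = 0, 2, 0, -8/3, 0, 32/5, 0, -128/7, …
h₀=f·g: eliminate ⇒ L₀, order ≤ 2·2.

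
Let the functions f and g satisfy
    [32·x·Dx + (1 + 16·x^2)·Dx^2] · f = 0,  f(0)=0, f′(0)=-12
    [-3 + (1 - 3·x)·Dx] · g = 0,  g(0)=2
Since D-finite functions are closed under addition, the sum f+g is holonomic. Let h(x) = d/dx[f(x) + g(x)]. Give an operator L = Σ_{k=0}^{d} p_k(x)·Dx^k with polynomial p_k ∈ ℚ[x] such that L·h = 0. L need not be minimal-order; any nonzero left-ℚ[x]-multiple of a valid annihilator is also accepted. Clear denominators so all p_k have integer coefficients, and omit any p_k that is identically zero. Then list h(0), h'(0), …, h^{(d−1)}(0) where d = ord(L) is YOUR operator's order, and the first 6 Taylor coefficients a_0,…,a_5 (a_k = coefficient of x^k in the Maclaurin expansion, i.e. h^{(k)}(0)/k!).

f: a_k = 0, -12, 0, 64, 0, -3072/5, …
g: a_k = 2, 6, 18, 54, 162, 486, …
Sum ⇒ L₀ = lclm(L_f,L_g) in ℚ(x)⟨Dx⟩.
Derive L from L₀ (diff closure).
L = (96 - 1152·x - 4608·x^2) + (-43 + 96·x - 240·x^2 - 4608·x^3)·Dx + (3 + 7·x + 112·x^3 - 768·x^4)·Dx^2  (order 2).
h: a_k = -6, 36, 354, 648, -642, 8748, …
ICs: h(0) = -6, h′(0) = 36.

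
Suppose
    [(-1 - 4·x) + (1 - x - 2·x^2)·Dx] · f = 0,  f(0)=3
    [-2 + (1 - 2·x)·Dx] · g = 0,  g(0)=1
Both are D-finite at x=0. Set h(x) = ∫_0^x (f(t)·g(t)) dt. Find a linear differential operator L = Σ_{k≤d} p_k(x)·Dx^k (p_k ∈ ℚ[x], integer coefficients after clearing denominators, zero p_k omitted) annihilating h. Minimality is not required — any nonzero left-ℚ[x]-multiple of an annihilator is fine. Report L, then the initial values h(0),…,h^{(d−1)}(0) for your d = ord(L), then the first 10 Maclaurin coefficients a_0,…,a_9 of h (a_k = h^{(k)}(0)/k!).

L = (3 + 6·x)·Dx + (-1 + x + 2·x^2)·Dx^2  (order 2).
h: a_k = 0, 3, 9/2, 9, 69/4, 171/5, 135/2, 939/7, 2133/8, 531, …
ICs: h(0) = 0, h′(0) = 3.

f: a_k = 3, 3, 9, 15, 33, 63, 129, 255, 513, 1023, …
g: a_k = 1, 2, 4, 8, 16, 32, 64, 128, 256, 512, …
h₀=f·g: eliminate ⇒ L₀, order ≤ 1·1.
h=∫h₀ ⇒ L = L₀·Dx.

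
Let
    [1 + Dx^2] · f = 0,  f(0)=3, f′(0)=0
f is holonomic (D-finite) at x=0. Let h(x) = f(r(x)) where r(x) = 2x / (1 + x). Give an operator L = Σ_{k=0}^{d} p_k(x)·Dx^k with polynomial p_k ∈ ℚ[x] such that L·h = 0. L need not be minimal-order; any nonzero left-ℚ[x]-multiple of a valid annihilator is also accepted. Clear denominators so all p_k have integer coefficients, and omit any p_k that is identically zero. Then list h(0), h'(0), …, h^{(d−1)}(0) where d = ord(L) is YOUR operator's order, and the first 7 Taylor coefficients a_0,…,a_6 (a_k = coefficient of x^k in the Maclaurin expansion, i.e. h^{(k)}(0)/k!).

L = 4 + (2 + 6·x + 6·x^2 + 2·x^3)·Dx + (1 + 4·x + 6·x^2 + 4·x^3 + x^4)·Dx^2  (order 2).
h: a_k = 3, 0, -6, 12, -16, 16, -154/15, …
ICs: h(0) = 3, h′(0) = 0.

f: a_k = 3, 0, -3/2, 0, 1/8, 0, -1/240, …
Change of var in L_f (x↦r) gives L₀.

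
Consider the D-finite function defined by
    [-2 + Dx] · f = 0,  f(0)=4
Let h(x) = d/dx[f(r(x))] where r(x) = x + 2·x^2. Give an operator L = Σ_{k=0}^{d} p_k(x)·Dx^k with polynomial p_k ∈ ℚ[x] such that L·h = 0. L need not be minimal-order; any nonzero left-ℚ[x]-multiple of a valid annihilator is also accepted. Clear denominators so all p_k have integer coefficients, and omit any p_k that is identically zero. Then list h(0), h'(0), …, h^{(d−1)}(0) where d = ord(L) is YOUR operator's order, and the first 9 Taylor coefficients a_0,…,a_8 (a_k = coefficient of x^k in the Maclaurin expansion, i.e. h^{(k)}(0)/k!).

L = (6 + 16·x + 32·x^2) + (-1 - 4·x)·Dx  (order 1).
h: a_k = 8, 48, 112, 800/3, 432, 10592/15, 41696/45, 126656/105, 85712/63, …
ICs: h(0) = 8.

f: a_k = 4, 8, 8, 16/3, 8/3, 16/15, 16/45, 32/315, 8/315, …
L₀ from L_f via x↦r, Dx↦r'^{-1}Dx.
Derive L from L₀ (diff closure).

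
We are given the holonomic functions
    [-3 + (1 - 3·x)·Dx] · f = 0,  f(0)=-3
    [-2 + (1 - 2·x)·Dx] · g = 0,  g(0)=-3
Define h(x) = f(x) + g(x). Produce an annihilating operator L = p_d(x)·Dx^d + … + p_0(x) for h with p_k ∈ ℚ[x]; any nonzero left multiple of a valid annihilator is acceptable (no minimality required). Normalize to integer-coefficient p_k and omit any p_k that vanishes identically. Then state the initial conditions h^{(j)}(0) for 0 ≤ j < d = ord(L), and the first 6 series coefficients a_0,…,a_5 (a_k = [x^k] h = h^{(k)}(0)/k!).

L = -12 + (10 - 24·x)·Dx + (-1 + 5·x - 6·x^2)·Dx^2  (order 2).
h: a_k = -6, -15, -39, -105, -291, -825, …
ICs: h(0) = -6, h′(0) = -15.

f: a_k = -3, -9, -27, -81, -243, -729, …
g: a_k = -3, -6, -12, -24, -48, -96, …
Sum ⇒ L₀ = lclm(L_f,L_g) in ℚ(x)⟨Dx⟩.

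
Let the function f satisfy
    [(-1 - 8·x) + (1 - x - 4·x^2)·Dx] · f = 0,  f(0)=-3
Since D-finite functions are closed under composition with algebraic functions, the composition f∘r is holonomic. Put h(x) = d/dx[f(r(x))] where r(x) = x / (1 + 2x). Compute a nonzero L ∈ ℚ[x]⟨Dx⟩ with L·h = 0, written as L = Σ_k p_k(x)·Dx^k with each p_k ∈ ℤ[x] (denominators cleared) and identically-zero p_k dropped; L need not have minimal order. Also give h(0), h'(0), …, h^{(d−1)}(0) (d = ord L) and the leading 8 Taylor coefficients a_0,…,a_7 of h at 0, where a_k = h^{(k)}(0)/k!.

f: a_k = -3, -3, -15, -27, -87, -195, -543, -1323, …
Change of var in L_f (x↦r) gives L₀.
h₀' ⇒ L via d/dx closure of L₀.
L = (6 + 12·x + 72·x^2 + 80·x^3) + (-1 - 15·x - 54·x^2 - 36·x^3 + 40·x^4)·Dx  (order 1).
h: a_k = -3, -18, 63, -324, 1425, -6102, 25347, -103176, …
ICs: h(0) = -3.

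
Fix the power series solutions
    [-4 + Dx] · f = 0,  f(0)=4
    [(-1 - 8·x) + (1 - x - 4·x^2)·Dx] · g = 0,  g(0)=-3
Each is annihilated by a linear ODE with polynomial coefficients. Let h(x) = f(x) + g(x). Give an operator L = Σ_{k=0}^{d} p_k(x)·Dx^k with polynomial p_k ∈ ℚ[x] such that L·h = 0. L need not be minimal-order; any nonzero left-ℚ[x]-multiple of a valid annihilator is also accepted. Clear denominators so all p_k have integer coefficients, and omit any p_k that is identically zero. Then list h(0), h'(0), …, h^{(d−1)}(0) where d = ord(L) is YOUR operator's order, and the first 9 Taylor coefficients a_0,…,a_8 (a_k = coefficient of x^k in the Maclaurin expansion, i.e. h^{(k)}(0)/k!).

L = (24 - 16·x + 576·x^2 + 512·x^3) + (6 - 56·x - 208·x^2 + 128·x^3 + 256·x^4)·Dx + (-3 + 15·x + 16·x^2 - 64·x^3 - 64·x^4)·Dx^2  (order 2).
h: a_k = 1, 13, 17, 47/3, -133/3, -2413/15, -23411/45, -412649/315, -1098877/315, …
ICs: h(0) = 1, h′(0) = 13.

f: a_k = 4, 16, 32, 128/3, 128/3, 512/15, 1024/45, 4096/315, 2048/315, …
g: a_k = -3, -3, -15, -27, -87, -195, -543, -1323, -3495, …
Sum ⇒ L₀ = lclm(L_f,L_g) in ℚ(x)⟨Dx⟩.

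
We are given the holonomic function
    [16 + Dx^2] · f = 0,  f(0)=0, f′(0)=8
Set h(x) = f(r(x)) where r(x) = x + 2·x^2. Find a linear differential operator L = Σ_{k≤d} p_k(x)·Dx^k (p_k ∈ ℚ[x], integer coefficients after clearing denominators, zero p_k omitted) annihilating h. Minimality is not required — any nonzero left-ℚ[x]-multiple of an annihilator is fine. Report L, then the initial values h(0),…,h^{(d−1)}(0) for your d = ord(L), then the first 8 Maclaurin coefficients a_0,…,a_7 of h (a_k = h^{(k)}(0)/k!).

L = (16 + 192·x + 768·x^2 + 1024·x^3) - 4·Dx + (1 + 4·x)·Dx^2  (order 2).
h: a_k = 0, 8, 16, -64/3, -128, -3584/15, 0, 212992/315, …
ICs: h(0) = 0, h′(0) = 8.

f: a_k = 0, 8, 0, -64/3, 0, 256/15, 0, -2048/315, …
Change of var in L_f (x↦r) gives L₀.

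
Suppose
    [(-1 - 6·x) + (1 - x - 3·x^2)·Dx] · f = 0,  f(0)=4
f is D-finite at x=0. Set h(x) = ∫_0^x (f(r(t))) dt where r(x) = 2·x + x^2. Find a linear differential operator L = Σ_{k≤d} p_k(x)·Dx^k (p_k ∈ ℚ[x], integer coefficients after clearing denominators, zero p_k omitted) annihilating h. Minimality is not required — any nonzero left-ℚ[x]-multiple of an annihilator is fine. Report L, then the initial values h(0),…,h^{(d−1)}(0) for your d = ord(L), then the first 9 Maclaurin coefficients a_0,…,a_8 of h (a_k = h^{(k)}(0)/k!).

L = (2 + 26·x + 36·x^2 + 12·x^3)·Dx + (-1 + 2·x + 13·x^2 + 12·x^3 + 3·x^4)·Dx^2  (order 2).
h: a_k = 0, 4, 4, 68/3, 72, 1568/5, 3860/3, 39484/7, 24876, …
ICs: h(0) = 0, h′(0) = 4.

f: a_k = 4, 4, 16, 28, 76, 160, 388, 868, 2032, …
Substitute x→r, Dx→(1/r')Dx; clear ⇒ L₀.
∫: right-multiply L₀ by Dx.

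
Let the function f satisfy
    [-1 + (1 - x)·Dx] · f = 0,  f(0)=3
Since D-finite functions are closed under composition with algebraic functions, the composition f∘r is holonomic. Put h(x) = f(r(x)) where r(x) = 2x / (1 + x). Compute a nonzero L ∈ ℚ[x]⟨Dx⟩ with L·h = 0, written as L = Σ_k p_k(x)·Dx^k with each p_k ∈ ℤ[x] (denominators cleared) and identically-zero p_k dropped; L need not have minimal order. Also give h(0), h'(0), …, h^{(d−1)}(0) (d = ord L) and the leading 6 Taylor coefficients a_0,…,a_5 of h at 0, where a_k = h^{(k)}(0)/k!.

L = 2 + (-1 + x^2)·Dx  (order 1).
h: a_k = 3, 6, 6, 6, 6, 6, …
ICs: h(0) = 3.

f: a_k = 3, 3, 3, 3, 3, 3, …
Substitute x→r, Dx→(1/r')Dx; clear ⇒ L₀.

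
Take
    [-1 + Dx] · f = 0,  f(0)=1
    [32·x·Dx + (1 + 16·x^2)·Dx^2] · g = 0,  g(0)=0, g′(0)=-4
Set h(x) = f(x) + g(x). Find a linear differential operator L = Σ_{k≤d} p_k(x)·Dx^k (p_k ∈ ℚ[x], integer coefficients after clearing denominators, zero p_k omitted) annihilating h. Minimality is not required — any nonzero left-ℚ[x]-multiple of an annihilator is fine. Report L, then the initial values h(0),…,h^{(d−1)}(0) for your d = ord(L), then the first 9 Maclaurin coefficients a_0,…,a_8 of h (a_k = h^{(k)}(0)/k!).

f: a_k = 1, 1, 1/2, 1/6, 1/24, 1/120, 1/720, 1/5040, 1/40320, …
g: a_k = 0, -4, 0, 64/3, 0, -1024/5, 0, 16384/7, 0, …
Weyl lclm of L_f,L_g ⇒ L₀ (ord ≤ 3).
L = (32 - 32·x - 1536·x^2 - 512·x^3)·Dx + (-33 + 1504·x^2 - 256·x^4)·Dx^2 + (1 + 32·x + 32·x^2 + 512·x^3 + 256·x^4)·Dx^3  (order 3).
h: a_k = 1, -3, 1/2, 43/2, 1/24, -4915/24, 1/720, 11796481/5040, 1/40320, …
ICs: h(0) = 1, h′(0) = -3, h′′(0) = 1.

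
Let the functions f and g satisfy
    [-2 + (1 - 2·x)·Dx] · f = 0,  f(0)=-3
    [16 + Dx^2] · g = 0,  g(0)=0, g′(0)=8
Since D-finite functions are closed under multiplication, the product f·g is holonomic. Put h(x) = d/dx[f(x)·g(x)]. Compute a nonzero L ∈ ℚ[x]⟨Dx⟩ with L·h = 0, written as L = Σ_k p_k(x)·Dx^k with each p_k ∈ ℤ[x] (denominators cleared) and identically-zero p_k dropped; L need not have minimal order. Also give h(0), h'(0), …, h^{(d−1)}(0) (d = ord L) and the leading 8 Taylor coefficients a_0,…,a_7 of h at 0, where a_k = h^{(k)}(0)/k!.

f: a_k = -3, -6, -12, -24, -48, -96, -192, -384, …
g: a_k = 0, 8, 0, -64/3, 0, 256/15, 0, -2048/315, …
f·g: L₀ = L_f ⊗_s L_g, ord ≤ 1·2.
h=h₀': d/dx-closure on L₀ ⇒ L.
L = (8 - 64·x + 64·x^2) + (-4 + 8·x)·Dx + (1 - 4·x + 4·x^2)·Dx^2  (order 2).
h: a_k = -24, -96, -96, -256, -896, -10752/5, -73216/15, -1171456/105, …
ICs: h(0) = -24, h′(0) = -96.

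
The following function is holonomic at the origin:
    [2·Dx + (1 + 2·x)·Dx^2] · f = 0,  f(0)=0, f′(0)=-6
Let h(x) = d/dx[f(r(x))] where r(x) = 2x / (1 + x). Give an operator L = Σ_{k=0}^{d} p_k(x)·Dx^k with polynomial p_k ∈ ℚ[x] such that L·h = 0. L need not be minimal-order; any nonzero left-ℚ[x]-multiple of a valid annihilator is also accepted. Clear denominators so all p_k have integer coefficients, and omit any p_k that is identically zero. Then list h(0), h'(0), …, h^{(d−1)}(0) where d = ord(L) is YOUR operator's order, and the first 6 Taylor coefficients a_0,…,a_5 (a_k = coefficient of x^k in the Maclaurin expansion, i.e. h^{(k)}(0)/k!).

f: a_k = 0, -6, 6, -8, 12, -96/5, …
f∘r: x↦r, Dx↦Dx/r' in L_f ⇒ L₀.
h=h₀': d/dx-closure on L₀ ⇒ L.
L = (6 + 10·x) + (1 + 6·x + 5·x^2)·Dx  (order 1).
h: a_k = -12, 72, -372, 1872, -9372, 46872, …
ICs: h(0) = -12.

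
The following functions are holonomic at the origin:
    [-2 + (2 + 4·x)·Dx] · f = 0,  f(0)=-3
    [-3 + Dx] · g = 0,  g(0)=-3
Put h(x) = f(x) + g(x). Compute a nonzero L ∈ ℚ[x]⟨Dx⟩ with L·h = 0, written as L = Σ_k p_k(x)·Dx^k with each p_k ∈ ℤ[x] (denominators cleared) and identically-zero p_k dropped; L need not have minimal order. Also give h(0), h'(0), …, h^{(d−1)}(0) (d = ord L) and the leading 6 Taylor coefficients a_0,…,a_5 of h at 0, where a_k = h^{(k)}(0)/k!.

L = (6 + 9·x) + (-5 - 18·x - 18·x^2)·Dx + (1 + 5·x + 6·x^2)·Dx^2  (order 2).
h: a_k = -6, -12, -12, -15, -33/4, -87/10, …
ICs: h(0) = -6, h′(0) = -12.

f: a_k = -3, -3, 3/2, -3/2, 15/8, -21/8, …
g: a_k = -3, -9, -27/2, -27/2, -81/8, -243/40, …
f+g: L₀ = lclm(L_f,L_g), ord ≤ 1+1.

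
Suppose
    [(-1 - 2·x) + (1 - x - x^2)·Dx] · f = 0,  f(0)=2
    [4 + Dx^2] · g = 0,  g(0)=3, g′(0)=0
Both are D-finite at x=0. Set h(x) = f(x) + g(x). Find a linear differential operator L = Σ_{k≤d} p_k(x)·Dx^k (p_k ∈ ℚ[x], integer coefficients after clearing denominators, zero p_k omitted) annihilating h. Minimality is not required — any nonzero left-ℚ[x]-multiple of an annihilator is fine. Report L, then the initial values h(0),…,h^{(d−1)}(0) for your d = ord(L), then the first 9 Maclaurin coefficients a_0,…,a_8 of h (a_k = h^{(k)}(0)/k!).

f: a_k = 2, 2, 4, 6, 10, 16, 26, 42, 68, …
g: a_k = 3, 0, -6, 0, 2, 0, -4/15, 0, 2/105, …
f+g: L₀ = lclm(L_f,L_g), ord ≤ 1+2.
L = (44 + 96·x + 32·x^2 + 48·x^3 + 40·x^4 + 16·x^5) + (-16 + 20·x + 8·x^2 - 16·x^3 + 12·x^4 + 24·x^5 + 8·x^6)·Dx + (11 + 24·x + 8·x^2 + 12·x^3 + 10·x^4 + 4·x^5)·Dx^2 + (-4 + 5·x + 2·x^2 - 4·x^3 + 3·x^4 + 6·x^5 + 2·x^6)·Dx^3  (order 3).
h: a_k = 5, 2, -2, 6, 12, 16, 386/15, 42, 7142/105, …
ICs: h(0) = 5, h′(0) = 2, h′′(0) = -4.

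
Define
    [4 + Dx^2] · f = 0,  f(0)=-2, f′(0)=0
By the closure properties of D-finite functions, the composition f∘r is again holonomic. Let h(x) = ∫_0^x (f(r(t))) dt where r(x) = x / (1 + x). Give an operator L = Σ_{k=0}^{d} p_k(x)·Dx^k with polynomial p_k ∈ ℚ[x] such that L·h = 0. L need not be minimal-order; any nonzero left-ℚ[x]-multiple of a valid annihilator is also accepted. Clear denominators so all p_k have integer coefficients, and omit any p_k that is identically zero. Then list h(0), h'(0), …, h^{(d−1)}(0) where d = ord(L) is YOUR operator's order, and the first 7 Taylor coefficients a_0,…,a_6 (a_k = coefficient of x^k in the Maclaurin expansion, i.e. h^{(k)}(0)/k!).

L = 4·Dx + (2 + 6·x + 6·x^2 + 2·x^3)·Dx^2 + (1 + 4·x + 6·x^2 + 4·x^3 + x^4)·Dx^3  (order 3).
h: a_k = 0, -2, 0, 4/3, -2, 32/15, -16/9, …
ICs: h(0) = 0, h′(0) = -2, h′′(0) = 0.

f: a_k = -2, 0, 4, 0, -4/3, 0, 8/45, …
Substitute x→r, Dx→(1/r')Dx; clear ⇒ L₀.
h=∫₀ˣh₀: take L = L₀·Dx.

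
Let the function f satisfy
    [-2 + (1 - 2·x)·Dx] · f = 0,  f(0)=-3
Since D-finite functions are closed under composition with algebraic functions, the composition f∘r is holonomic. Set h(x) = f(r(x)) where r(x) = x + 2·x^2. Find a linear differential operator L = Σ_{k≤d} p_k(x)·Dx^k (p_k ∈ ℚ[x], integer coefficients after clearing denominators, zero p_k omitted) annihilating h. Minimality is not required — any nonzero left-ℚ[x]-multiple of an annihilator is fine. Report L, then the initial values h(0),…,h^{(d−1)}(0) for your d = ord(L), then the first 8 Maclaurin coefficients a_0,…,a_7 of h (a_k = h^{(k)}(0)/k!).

f: a_k = -3, -6, -12, -24, -48, -96, -192, -384, …
L₀ from L_f via x↦r, Dx↦r'^{-1}Dx.
L = (2 + 8·x) + (-1 + 2·x + 4·x^2)·Dx  (order 1).
h: a_k = -3, -6, -24, -72, -240, -768, -2496, -8064, …
ICs: h(0) = -3.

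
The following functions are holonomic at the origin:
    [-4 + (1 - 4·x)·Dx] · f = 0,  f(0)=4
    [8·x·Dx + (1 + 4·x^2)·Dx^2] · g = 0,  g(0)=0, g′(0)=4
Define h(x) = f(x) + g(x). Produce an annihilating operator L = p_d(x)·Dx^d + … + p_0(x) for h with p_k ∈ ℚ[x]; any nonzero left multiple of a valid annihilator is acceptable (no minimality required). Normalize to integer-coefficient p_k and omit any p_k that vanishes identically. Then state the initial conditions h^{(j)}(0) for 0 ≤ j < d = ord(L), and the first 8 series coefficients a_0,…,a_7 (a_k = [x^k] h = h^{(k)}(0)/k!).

L = (-8 + 128·x + 96·x^2)·Dx + (13 - 8·x + 100·x^2 + 96·x^3)·Dx^2 + (-1 + 3·x + 12·x^3 + 16·x^4)·Dx^3  (order 3).
h: a_k = 4, 20, 64, 752/3, 1024, 20544/5, 16384, 458496/7, …
ICs: h(0) = 4, h′(0) = 20, h′′(0) = 128.

f: a_k = 4, 16, 64, 256, 1024, 4096, 16384, 65536, …
g: a_k = 0, 4, 0, -16/3, 0, 64/5, 0, -256/7, …
h₀=f+g: left-lcm gives L₀, ord ≤ 3.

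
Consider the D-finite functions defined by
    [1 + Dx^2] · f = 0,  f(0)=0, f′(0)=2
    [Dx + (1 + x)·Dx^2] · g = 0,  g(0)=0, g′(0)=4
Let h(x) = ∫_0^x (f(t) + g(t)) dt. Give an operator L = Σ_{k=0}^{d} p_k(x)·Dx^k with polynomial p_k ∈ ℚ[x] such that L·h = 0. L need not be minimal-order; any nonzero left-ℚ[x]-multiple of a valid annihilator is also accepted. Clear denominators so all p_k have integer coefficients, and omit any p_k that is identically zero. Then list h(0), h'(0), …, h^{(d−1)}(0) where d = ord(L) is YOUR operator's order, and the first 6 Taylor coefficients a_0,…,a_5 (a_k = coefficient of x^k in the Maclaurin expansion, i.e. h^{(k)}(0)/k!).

L = (7 + 2·x + x^2)·Dx^2 + (3 + 5·x + 3·x^2 + x^3)·Dx^3 + (7 + 2·x + x^2)·Dx^4 + (3 + 5·x + 3·x^2 + x^3)·Dx^5  (order 5).
h: a_k = 0, 0, 3, -2/3, 1/4, -1/5, …
ICs: h(0) = 0, h′(0) = 0, h′′(0) = 6, h′′′(0) = -4, h′′′′(0) = 6.

f: a_k = 0, 2, 0, -1/3, 0, 1/60, …
g: a_k = 0, 4, -2, 4/3, -1, 4/5, …
L₀ := lclm(L_f,L_g); ord L₀ ≤ 2+2.
h=∫₀ˣh₀: take L = L₀·Dx.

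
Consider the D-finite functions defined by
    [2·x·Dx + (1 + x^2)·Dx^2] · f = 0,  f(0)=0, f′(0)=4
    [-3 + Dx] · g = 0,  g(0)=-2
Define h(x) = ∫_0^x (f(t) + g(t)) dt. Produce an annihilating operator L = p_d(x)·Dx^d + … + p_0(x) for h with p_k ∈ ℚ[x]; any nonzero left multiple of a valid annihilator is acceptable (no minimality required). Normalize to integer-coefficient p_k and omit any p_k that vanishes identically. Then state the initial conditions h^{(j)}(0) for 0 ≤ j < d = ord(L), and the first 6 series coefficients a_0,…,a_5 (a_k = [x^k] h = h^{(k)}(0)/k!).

L = (6 - 18·x - 18·x^2 - 18·x^3)·Dx^2 + (-11 - 12·x^2 - 9·x^4)·Dx^3 + (3 + 2·x + 6·x^2 + 2·x^3 + 3·x^4)·Dx^4  (order 4).
h: a_k = 0, -2, -1, -3, -31/12, -27/20, …
ICs: h(0) = 0, h′(0) = -2, h′′(0) = -2, h′′′(0) = -18.

f: a_k = 0, 4, 0, -4/3, 0, 4/5, …
g: a_k = -2, -6, -9, -9, -27/4, -81/20, …
Sum ⇒ L₀ = lclm(L_f,L_g) in ℚ(x)⟨Dx⟩.
h=∫h₀ ⇒ L = L₀·Dx.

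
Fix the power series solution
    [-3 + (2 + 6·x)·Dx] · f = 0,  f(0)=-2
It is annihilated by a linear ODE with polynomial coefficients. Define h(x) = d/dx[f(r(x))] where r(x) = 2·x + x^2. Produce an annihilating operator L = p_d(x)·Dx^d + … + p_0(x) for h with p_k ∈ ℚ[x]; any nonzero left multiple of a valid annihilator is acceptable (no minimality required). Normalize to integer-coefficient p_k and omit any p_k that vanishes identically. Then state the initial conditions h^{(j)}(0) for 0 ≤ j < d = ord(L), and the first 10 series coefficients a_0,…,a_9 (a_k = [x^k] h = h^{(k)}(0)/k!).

f: a_k = -2, -3, 9/4, -27/8, 405/64, -1701/128, 15309/512, -72171/1024, 2814669/16384, -14073345/32768, …
Change of var in L_f (x↦r) gives L₀.
Differentiate: ansatz ord ≤ ord L₀ ⇒ L.
L = -2 + (-1 - 7·x - 9·x^2 - 3·x^3)·Dx  (order 1).
h: a_k = -6, 12, -54, 252, -1215, 5994, -30051, 152442, -3120849/4, 8042085/2, …
ICs: h(0) = -6.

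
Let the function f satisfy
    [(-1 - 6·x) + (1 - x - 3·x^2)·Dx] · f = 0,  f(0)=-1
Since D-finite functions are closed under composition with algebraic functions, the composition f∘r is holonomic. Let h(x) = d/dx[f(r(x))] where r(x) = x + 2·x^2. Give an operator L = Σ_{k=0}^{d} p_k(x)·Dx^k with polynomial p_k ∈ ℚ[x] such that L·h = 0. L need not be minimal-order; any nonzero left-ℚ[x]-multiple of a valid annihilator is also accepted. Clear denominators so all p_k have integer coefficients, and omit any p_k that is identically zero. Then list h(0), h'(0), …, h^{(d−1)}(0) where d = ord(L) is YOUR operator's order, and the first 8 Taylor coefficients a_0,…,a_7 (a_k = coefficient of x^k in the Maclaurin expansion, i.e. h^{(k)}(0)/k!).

L = (12 + 102·x + 366·x^2 + 1008·x^3 + 2808·x^4 + 4320·x^5 + 2880·x^6) + (-1 - 9·x - 21·x^2 + 50·x^3 + 360·x^4 + 792·x^5 + 1008·x^6 + 576·x^7)·Dx  (order 1).
h: a_k = -1, -12, -69, -308, -1380, -6054, -25123, -102960, …
ICs: h(0) = -1.

f: a_k = -1, -1, -4, -7, -19, -40, -97, -217, …
f∘r: x↦r, Dx↦Dx/r' in L_f ⇒ L₀.
h=h₀': d/dx-closure on L₀ ⇒ L.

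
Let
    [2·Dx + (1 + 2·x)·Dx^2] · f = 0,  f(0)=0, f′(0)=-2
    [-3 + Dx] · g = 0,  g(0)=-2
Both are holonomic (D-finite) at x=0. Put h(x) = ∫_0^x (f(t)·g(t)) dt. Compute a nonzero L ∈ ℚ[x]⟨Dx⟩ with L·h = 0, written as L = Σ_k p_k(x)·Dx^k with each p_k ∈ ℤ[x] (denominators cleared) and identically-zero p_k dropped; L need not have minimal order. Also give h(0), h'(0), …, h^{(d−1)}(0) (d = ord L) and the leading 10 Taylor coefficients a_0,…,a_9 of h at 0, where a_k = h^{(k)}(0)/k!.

f: a_k = 0, -2, 2, -8/3, 4, -32/5, 32/3, -128/7, 32, -512/9, …
g: a_k = -2, -6, -9, -9, -27/4, -81/20, -81/40, -243/280, -729/2240, -243/2240, …
h₀=f·g: eliminate ⇒ L₀, order ≤ 2·1.
Integrate: L := L₀·Dx.
L = (3 + 18·x)·Dx + (-4 - 12·x)·Dx^2 + (1 + 2·x)·Dx^3  (order 3).
h: a_k = 0, 0, 2, 8/3, 17/6, 8/5, 83/60, -1/21, 1137/1120, -56/45, …
ICs: h(0) = 0, h′(0) = 0, h′′(0) = 4.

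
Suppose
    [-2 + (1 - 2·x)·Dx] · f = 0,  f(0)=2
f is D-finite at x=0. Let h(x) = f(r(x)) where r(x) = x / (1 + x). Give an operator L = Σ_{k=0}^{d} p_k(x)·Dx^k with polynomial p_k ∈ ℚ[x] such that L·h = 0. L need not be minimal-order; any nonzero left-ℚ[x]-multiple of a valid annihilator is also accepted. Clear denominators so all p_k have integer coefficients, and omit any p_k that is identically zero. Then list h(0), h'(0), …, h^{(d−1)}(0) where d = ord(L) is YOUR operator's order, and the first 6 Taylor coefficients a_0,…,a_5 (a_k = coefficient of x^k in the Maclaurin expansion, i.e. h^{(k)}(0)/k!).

L = 2 + (-1 + x^2)·Dx  (order 1).
h: a_k = 2, 4, 4, 4, 4, 4, …
ICs: h(0) = 2.

f: a_k = 2, 4, 8, 16, 32, 64, …
L₀ from L_f via x↦r, Dx↦r'^{-1}Dx.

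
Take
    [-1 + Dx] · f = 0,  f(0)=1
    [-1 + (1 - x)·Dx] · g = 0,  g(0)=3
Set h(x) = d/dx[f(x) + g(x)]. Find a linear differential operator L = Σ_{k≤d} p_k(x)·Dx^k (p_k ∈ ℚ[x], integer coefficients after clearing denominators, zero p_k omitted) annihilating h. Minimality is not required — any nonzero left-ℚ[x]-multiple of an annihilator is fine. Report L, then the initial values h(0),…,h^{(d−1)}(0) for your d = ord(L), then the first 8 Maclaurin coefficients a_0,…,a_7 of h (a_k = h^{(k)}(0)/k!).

f: a_k = 1, 1, 1/2, 1/6, 1/24, 1/120, 1/720, 1/5040, …
g: a_k = 3, 3, 3, 3, 3, 3, 3, 3, …
f+g: L₀ = lclm(L_f,L_g), ord ≤ 1+1.
h=h₀': d/dx-closure on L₀ ⇒ L.
L = (4 + 2·x) + (-5 - 2·x + x^2)·Dx + (1 - x^2)·Dx^2  (order 2).
h: a_k = 4, 7, 19/2, 73/6, 361/24, 2161/120, 15121/720, 120961/5040, …
ICs: h(0) = 4, h′(0) = 7.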